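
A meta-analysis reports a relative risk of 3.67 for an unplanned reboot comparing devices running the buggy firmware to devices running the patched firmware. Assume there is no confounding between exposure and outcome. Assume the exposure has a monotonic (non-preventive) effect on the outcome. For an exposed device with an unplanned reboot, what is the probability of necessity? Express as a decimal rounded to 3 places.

PN ≈ 0.728

Under exogeneity and monotonicity, PN = (RR − 1) / RR = 1 − 1/RR.
PN = (3.67 − 1) / 3.67 = 2.67 / 3.67 ≈ 0.7275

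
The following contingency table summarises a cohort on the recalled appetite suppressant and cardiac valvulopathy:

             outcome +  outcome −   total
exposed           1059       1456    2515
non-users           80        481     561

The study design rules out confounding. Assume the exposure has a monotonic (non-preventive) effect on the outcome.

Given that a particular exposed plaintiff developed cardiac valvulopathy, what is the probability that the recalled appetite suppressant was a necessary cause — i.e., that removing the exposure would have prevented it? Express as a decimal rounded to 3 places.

p₁ = P(outcome | exposed) = 1059/2515 = 0.42107
p₀ = P(outcome | unexposed) = 80/561 = 0.1426
Under exogeneity and monotonicity, PN = (p₁ − p₀) / p₁.
PN = (0.42107 − 0.1426) / 0.42107 = 0.27847 / 0.42107 ≈ 0.6613

PN ≈ 0.661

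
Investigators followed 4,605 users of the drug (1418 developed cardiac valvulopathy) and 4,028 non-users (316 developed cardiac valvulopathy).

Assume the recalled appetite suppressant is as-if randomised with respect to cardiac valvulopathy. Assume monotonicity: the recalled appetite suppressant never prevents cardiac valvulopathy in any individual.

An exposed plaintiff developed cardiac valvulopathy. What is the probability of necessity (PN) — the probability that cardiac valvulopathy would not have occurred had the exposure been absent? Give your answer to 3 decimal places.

PN ≈ 0.745

p₁ = P(outcome | exposed) = 1418/4605 = 0.30793
p₀ = P(outcome | unexposed) = 316/4028 = 0.078451
Under exogeneity and monotonicity, PN = (p₁ − p₀) / p₁.
PN = (0.30793 − 0.078451) / 0.30793 = 0.22948 / 0.30793 ≈ 0.7452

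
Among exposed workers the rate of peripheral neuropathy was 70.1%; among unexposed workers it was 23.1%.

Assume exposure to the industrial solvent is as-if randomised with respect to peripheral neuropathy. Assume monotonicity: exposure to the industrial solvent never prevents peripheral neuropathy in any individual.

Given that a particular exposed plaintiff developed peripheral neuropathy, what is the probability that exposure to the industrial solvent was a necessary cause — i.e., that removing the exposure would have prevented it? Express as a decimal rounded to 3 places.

p₁ = 0.701, p₀ = 0.231.
Under exogeneity and monotonicity, PN = (p₁ − p₀) / p₁.
PN = (0.701 − 0.231) / 0.701 = 0.47 / 0.701 ≈ 0.6705

PN ≈ 0.670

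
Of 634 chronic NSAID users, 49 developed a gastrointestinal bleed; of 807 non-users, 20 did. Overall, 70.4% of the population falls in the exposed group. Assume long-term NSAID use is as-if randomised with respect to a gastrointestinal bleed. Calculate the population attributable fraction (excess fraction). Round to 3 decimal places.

p₁ = P(outcome | exposed) = 49/634 = 0.077287
p₀ = P(outcome | unexposed) = 20/807 = 0.024783
Overall risk P(Y=1) = π·p₁ + (1−π)·p₀ = 0.704×0.077287 + 0.296×0.024783 = 0.061746.
Under exogeneity, PAF = [P(Y=1) − p₀] / P(Y=1).
PAF = (0.061746 − 0.024783) / 0.061746 ≈ 0.5986

PAF ≈ 0.599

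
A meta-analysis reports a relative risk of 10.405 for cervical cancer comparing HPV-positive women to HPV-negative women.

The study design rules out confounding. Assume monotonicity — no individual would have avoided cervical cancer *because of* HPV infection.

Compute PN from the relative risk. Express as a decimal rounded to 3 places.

PN ≈ 0.904

Under exogeneity and monotonicity, PN = (RR − 1) / RR = 1 − 1/RR.
PN = (10.405 − 1) / 10.405 = 9.405 / 10.405 ≈ 0.9039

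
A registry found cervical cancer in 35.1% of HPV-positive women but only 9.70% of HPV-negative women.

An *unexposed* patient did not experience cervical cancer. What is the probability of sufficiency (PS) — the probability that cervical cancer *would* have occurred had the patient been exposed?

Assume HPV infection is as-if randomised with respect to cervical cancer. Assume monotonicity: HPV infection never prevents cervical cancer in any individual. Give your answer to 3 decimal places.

PS ≈ 0.281

p₁ = 0.351, p₀ = 0.097.
Under exogeneity and monotonicity, PS = (p₁ − p₀) / (1 − p₀).
PS = (0.351 − 0.097) / (1 − 0.097) = 0.254 / 0.903 ≈ 0.2813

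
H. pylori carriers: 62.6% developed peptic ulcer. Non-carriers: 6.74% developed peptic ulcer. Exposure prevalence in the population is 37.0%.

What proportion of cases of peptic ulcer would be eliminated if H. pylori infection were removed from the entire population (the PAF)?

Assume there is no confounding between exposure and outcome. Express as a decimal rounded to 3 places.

p₁ = 0.626, p₀ = 0.0674.
Overall risk P(Y=1) = π·p₁ + (1−π)·p₀ = 0.37×0.626 + 0.63×0.0674 = 0.27408.
Under exogeneity, PAF = [P(Y=1) − p₀] / P(Y=1).
PAF = (0.27408 − 0.0674) / 0.27408 ≈ 0.7541

PAF ≈ 0.754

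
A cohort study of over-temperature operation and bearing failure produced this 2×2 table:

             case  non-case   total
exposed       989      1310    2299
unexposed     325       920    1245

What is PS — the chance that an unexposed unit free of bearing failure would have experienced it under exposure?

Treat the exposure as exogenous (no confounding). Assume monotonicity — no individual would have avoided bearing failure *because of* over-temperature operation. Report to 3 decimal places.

PS ≈ 0.229

p₁ = P(outcome | exposed) = 989/2299 = 0.43019
p₀ = P(outcome | unexposed) = 325/1245 = 0.26104
Under exogeneity and monotonicity, PS = (p₁ − p₀) / (1 − p₀).
PS = (0.43019 − 0.26104) / (1 − 0.26104) = 0.16914 / 0.73896 ≈ 0.2289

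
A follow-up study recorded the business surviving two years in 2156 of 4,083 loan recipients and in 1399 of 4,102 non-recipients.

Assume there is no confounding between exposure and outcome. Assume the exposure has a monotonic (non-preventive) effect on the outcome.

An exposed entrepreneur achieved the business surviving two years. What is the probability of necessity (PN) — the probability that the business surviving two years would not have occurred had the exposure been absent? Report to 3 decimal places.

PN ≈ 0.354

p₁ = P(outcome | exposed) = 2156/4083 = 0.52804
p₀ = P(outcome | unexposed) = 1399/4102 = 0.34105
Under exogeneity and monotonicity, PN = (p₁ − p₀) / p₁.
PN = (0.52804 − 0.34105) / 0.52804 = 0.18699 / 0.52804 ≈ 0.3541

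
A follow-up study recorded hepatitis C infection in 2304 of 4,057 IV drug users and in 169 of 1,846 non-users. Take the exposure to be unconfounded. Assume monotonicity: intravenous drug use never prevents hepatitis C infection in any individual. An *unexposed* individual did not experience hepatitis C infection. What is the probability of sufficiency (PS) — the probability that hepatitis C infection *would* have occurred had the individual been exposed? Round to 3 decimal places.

PS ≈ 0.524

p₁ = P(outcome | exposed) = 2304/4057 = 0.56791
p₀ = P(outcome | unexposed) = 169/1846 = 0.091549
Under exogeneity and monotonicity, PS = (p₁ − p₀) / (1 − p₀).
PS = (0.56791 − 0.091549) / (1 − 0.091549) = 0.47636 / 0.90845 ≈ 0.5244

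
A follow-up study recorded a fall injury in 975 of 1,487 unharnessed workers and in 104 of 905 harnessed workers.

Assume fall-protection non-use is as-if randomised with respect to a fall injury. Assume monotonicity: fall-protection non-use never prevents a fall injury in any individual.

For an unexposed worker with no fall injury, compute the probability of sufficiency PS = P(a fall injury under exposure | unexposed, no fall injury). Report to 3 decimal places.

p₁ = P(outcome | exposed) = 975/1487 = 0.65568
p₀ = P(outcome | unexposed) = 104/905 = 0.11492
Under exogeneity and monotonicity, PS = (p₁ − p₀) / (1 − p₀).
PS = (0.65568 − 0.11492) / (1 − 0.11492) = 0.54077 / 0.88508 ≈ 0.6110

PS ≈ 0.611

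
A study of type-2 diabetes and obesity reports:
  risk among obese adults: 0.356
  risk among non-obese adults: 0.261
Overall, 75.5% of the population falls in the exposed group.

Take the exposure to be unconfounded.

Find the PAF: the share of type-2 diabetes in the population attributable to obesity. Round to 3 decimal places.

Let p₁ = 0.356, p₀ = 0.261.
Overall risk P(Y=1) = π·p₁ + (1−π)·p₀ = 0.755×0.356 + 0.245×0.261 = 0.33272.
Under exogeneity, PAF = [P(Y=1) − p₀] / P(Y=1).
PAF = (0.33272 − 0.261) / 0.33272 ≈ 0.2156

PAF ≈ 0.216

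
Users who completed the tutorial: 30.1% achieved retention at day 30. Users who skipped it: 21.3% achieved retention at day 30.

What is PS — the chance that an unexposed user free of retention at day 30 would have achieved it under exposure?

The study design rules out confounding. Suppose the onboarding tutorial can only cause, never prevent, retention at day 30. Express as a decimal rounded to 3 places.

PS ≈ 0.112

p₁ = 0.301, p₀ = 0.213.
Under exogeneity and monotonicity, PS = (p₁ − p₀) / (1 − p₀).
PS = (0.301 − 0.213) / (1 − 0.213) = 0.088 / 0.787 ≈ 0.1118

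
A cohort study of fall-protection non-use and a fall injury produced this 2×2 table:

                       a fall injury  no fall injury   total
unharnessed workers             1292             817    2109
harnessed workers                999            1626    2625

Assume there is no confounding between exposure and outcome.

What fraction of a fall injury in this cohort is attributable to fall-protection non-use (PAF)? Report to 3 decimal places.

PAF ≈ 0.214

p₁ = P(outcome | exposed) = 1292/2109 = 0.61261
p₀ = P(outcome | unexposed) = 999/2625 = 0.38057
Exposure prevalence π = 2109/4734 = 0.4455; overall risk P(Y=1) = 0.48395.
Under exogeneity, PAF = [P(Y=1) − p₀]/P(Y=1).
PAF = (0.48395 − 0.38057) / 0.48395 ≈ 0.2136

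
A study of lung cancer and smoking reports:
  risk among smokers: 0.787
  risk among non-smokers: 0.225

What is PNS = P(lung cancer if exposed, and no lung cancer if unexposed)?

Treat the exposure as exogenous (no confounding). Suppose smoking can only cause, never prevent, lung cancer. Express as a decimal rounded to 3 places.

Let p₁ = 0.787, p₀ = 0.225.
Under exogeneity and monotonicity, PNS = p₁ − p₀.
PNS = 0.787 − 0.225 = 0.562

PNS ≈ 0.562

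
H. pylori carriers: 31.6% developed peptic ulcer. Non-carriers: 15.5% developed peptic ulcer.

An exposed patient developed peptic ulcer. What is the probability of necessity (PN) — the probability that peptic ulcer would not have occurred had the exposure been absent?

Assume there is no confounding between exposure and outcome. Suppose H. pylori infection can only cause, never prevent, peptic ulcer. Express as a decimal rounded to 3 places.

PN ≈ 0.509

p₁ = 0.316, p₀ = 0.155.
Under exogeneity and monotonicity, PN = (p₁ − p₀) / p₁.
PN = (0.316 − 0.155) / 0.316 = 0.161 / 0.316 ≈ 0.5095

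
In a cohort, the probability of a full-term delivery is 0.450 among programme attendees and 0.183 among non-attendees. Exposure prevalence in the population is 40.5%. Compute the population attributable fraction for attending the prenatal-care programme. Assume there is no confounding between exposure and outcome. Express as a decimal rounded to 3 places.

PAF ≈ 0.371

Let p₁ = 0.45, p₀ = 0.183.
Overall risk P(Y=1) = π·p₁ + (1−π)·p₀ = 0.405×0.45 + 0.595×0.183 = 0.29114.
Under exogeneity, PAF = [P(Y=1) − p₀] / P(Y=1).
PAF = (0.29114 − 0.183) / 0.29114 ≈ 0.3714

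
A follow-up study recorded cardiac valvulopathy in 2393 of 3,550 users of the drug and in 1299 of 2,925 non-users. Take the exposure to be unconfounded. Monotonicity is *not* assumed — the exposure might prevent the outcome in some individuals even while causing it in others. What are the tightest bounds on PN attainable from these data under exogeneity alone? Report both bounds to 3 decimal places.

0.341 ≤ PN ≤ 0.825

p₁ = P(outcome | exposed) = 2393/3550 = 0.67408
p₀ = P(outcome | unexposed) = 1299/2925 = 0.4441
Under exogeneity alone the bounds on PN are max{0,(p₁−p₀)/p₁} ≤ PN ≤ min{1,(1−p₀)/p₁}.
  lower = (p₁ − p₀)/p₁ = 0.22998 / 0.67408 ≈ 0.3412
  upper = min{1, (1 − p₀)/p₁} = 0.5559 / 0.67408 ≈ 0.8247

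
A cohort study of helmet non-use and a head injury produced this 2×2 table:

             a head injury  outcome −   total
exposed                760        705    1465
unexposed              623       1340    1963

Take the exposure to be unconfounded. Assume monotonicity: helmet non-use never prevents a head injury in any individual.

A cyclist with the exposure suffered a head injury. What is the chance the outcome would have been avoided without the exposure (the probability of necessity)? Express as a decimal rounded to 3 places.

p₁ = P(outcome | exposed) = 760/1465 = 0.51877
p₀ = P(outcome | unexposed) = 623/1963 = 0.31737
Under exogeneity and monotonicity, PN = (p₁ − p₀)/p₁.
PN = (0.51877 − 0.31737) / 0.51877 ≈ 0.3882

PN ≈ 0.388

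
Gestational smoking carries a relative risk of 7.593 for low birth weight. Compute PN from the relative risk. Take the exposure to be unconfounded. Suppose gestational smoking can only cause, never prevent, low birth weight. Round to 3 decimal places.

PN ≈ 0.868

Under exogeneity and monotonicity, PN = (RR − 1) / RR = 1 − 1/RR.
PN = (7.593 − 1) / 7.593 = 6.593 / 7.593 ≈ 0.8683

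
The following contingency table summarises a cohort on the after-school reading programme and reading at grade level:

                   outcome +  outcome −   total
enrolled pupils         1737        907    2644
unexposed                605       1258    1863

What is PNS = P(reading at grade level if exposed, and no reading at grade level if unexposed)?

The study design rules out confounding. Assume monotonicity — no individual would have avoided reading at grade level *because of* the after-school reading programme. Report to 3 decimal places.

p₁ = P(outcome | exposed) = 1737/2644 = 0.65696
p₀ = P(outcome | unexposed) = 605/1863 = 0.32475
Under exogeneity and monotonicity, PNS = p₁ − p₀.
PNS = 0.65696 − 0.32475 = 0.33221

PNS ≈ 0.332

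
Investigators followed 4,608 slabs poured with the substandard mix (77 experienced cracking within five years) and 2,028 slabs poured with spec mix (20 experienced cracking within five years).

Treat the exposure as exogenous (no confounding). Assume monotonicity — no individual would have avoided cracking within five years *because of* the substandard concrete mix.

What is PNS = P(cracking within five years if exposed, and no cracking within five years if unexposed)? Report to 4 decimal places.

p₁ = P(outcome | exposed) = 77/4608 = 0.01671
p₀ = P(outcome | unexposed) = 20/2028 = 0.0098619
Under exogeneity and monotonicity, PNS = p₁ − p₀.
PNS = 0.01671 − 0.0098619 = 0.0068481

PNS ≈ 0.0068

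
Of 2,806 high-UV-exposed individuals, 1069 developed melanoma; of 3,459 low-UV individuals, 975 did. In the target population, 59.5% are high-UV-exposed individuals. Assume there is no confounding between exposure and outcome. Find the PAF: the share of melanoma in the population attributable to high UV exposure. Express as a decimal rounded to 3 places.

PAF ≈ 0.173

p₁ = P(outcome | exposed) = 1069/2806 = 0.38097
p₀ = P(outcome | unexposed) = 975/3459 = 0.28187
Overall risk P(Y=1) = π·p₁ + (1−π)·p₀ = 0.595×0.38097 + 0.405×0.28187 = 0.34084.
Under exogeneity, PAF = [P(Y=1) − p₀] / P(Y=1).
PAF = (0.34084 − 0.28187) / 0.34084 ≈ 0.1730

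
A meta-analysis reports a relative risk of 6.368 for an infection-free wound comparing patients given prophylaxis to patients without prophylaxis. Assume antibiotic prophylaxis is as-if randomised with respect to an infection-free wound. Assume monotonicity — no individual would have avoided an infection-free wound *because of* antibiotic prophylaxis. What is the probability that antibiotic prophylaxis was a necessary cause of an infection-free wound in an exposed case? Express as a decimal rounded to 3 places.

PN ≈ 0.843

Under exogeneity and monotonicity, PN = (RR − 1) / RR = 1 − 1/RR.
PN = (6.368 − 1) / 6.368 = 5.368 / 6.368 ≈ 0.8430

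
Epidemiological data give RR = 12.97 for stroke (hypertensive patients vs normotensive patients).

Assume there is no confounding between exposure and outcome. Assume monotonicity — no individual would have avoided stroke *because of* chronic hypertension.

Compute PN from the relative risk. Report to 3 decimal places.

PN ≈ 0.923

Under exogeneity and monotonicity, PN = (RR − 1) / RR = 1 − 1/RR.
PN = (12.97 − 1) / 12.97 = 11.97 / 12.97 ≈ 0.9229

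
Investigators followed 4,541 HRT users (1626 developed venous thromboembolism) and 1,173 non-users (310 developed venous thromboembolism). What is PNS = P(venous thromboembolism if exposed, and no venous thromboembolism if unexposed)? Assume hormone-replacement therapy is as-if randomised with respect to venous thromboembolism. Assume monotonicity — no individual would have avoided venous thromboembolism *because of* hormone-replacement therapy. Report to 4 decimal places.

PNS ≈ 0.0938

p₁ = P(outcome | exposed) = 1626/4541 = 0.35807
p₀ = P(outcome | unexposed) = 310/1173 = 0.26428
Under exogeneity and monotonicity, PNS = p₁ − p₀.
PNS = 0.35807 − 0.26428 = 0.093791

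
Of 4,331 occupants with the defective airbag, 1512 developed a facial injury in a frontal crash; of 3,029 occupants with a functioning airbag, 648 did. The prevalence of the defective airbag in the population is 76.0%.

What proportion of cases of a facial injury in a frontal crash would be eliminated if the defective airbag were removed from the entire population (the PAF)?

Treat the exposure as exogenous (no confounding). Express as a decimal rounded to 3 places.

p₁ = P(outcome | exposed) = 1512/4331 = 0.34911
p₀ = P(outcome | unexposed) = 648/3029 = 0.21393
Overall risk P(Y=1) = π·p₁ + (1−π)·p₀ = 0.76×0.34911 + 0.24×0.21393 = 0.31667.
Under exogeneity, PAF = [P(Y=1) − p₀] / P(Y=1).
PAF = (0.31667 − 0.21393) / 0.31667 ≈ 0.3244

PAF ≈ 0.324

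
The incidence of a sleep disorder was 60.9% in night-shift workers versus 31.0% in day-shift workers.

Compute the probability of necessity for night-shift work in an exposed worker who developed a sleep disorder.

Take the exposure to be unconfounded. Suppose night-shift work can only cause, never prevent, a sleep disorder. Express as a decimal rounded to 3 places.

p₁ = 0.609, p₀ = 0.31.
Under exogeneity and monotonicity, PN = (p₁ − p₀) / p₁.
PN = (0.609 − 0.31) / 0.609 = 0.299 / 0.609 ≈ 0.4910

PN ≈ 0.491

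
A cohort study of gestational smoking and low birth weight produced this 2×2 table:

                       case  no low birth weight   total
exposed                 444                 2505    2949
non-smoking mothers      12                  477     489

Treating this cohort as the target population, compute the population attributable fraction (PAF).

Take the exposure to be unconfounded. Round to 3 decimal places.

PAF ≈ 0.815

p₁ = P(outcome | exposed) = 444/2949 = 0.15056
p₀ = P(outcome | unexposed) = 12/489 = 0.02454
Exposure prevalence π = 2949/3438 = 0.85777; overall risk P(Y=1) = 0.13264.
Under exogeneity, PAF = [P(Y=1) − p₀]/P(Y=1).
PAF = (0.13264 − 0.02454) / 0.13264 ≈ 0.8150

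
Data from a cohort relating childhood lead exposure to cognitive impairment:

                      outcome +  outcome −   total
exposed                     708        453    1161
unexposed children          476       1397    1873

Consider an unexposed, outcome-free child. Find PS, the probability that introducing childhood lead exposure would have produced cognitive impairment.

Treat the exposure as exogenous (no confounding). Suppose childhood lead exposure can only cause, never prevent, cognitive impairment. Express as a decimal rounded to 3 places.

PS ≈ 0.477

p₁ = P(outcome | exposed) = 708/1161 = 0.60982
p₀ = P(outcome | unexposed) = 476/1873 = 0.25414
Under exogeneity and monotonicity, PS = (p₁ − p₀) / (1 − p₀).
PS = (0.60982 − 0.25414) / (1 − 0.25414) = 0.35568 / 0.74586 ≈ 0.4769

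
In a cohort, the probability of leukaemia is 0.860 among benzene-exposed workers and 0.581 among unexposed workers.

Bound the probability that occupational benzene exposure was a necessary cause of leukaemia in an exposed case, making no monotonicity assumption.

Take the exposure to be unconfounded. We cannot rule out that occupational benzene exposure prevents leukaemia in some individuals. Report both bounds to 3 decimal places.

Let p₁ = 0.86, p₀ = 0.581.
Under exogeneity alone the bounds on PN are max{0,(p₁−p₀)/p₁} ≤ PN ≤ min{1,(1−p₀)/p₁}.
  lower = (p₁ − p₀)/p₁ = 0.279 / 0.86 ≈ 0.3244
  upper = min{1, (1 − p₀)/p₁} = 0.419 / 0.86 ≈ 0.4872

0.324 ≤ PN ≤ 0.487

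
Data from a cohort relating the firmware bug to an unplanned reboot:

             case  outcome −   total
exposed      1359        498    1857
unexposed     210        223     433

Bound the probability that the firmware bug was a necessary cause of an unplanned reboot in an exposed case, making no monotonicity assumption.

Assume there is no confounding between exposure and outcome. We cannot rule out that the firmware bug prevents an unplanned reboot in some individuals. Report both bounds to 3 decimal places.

p₁ = P(outcome | exposed) = 1359/1857 = 0.73183
p₀ = P(outcome | unexposed) = 210/433 = 0.48499
Under exogeneity alone the bounds on PN are max{0,(p₁−p₀)/p₁} ≤ PN ≤ min{1,(1−p₀)/p₁}.
  lower = (p₁ − p₀)/p₁ = 0.24684 / 0.73183 ≈ 0.3373
  upper = min{1, (1 − p₀)/p₁} = 0.51501 / 0.73183 ≈ 0.7037

0.337 ≤ PN ≤ 0.704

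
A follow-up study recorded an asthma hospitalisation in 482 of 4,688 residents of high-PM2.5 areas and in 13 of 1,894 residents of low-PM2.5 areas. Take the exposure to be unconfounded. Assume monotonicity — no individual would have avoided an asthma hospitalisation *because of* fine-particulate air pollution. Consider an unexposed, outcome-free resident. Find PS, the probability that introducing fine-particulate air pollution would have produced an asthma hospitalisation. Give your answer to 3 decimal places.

p₁ = P(outcome | exposed) = 482/4688 = 0.10282
p₀ = P(outcome | unexposed) = 13/1894 = 0.0068638
Under exogeneity and monotonicity, PS = (p₁ − p₀) / (1 − p₀).
PS = (0.10282 − 0.0068638) / (1 − 0.0068638) = 0.095952 / 0.99314 ≈ 0.0966

PS ≈ 0.097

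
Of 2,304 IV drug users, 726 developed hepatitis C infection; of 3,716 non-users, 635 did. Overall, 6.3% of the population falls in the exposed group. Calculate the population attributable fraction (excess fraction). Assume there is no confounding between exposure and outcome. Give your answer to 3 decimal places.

p₁ = P(outcome | exposed) = 726/2304 = 0.3151
p₀ = P(outcome | unexposed) = 635/3716 = 0.17088
Overall risk P(Y=1) = π·p₁ + (1−π)·p₀ = 0.063×0.3151 + 0.937×0.17088 = 0.17997.
Under exogeneity, PAF = [P(Y=1) − p₀] / P(Y=1).
PAF = (0.17997 − 0.17088) / 0.17997 ≈ 0.0505

PAF ≈ 0.050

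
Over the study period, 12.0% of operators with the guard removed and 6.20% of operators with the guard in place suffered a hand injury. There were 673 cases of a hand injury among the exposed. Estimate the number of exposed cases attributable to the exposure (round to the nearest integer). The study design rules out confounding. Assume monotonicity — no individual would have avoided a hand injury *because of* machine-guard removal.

p₁ = 0.12, p₀ = 0.062.
PN = (p₁ − p₀)/p₁ = (0.12 − 0.062) / 0.12 ≈ 0.48333.
Attributable cases ≈ PN × (exposed cases) = 0.48333 × 673 ≈ 325.28.

about 325 cases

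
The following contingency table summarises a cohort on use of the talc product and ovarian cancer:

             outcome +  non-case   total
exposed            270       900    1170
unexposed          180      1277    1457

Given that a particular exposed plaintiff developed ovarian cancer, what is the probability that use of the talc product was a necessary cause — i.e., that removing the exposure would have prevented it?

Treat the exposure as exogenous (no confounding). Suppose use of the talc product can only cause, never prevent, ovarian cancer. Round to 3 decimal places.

p₁ = P(outcome | exposed) = 270/1170 = 0.23077
p₀ = P(outcome | unexposed) = 180/1457 = 0.12354
Under exogeneity and monotonicity, PN = (p₁ − p₀) / p₁.
PN = (0.23077 − 0.12354) / 0.23077 = 0.10723 / 0.23077 ≈ 0.4647

PN ≈ 0.465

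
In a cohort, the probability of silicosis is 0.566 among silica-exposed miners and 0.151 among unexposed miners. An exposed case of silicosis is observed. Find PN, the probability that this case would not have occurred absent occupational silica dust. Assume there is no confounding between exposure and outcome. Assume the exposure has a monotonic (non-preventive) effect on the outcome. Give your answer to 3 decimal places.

PN ≈ 0.733

Let p₁ = 0.566, p₀ = 0.151.
Under exogeneity and monotonicity, PN = (p₁ − p₀) / p₁.
PN = (0.566 − 0.151) / 0.566 = 0.415 / 0.566 ≈ 0.7332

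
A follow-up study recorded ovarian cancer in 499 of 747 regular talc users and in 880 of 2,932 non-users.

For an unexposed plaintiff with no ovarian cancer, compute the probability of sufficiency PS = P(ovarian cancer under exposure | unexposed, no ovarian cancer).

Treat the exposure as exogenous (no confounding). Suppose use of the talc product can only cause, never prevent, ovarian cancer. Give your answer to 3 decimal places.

p₁ = P(outcome | exposed) = 499/747 = 0.66801
p₀ = P(outcome | unexposed) = 880/2932 = 0.30014
Under exogeneity and monotonicity, PS = (p₁ − p₀) / (1 − p₀).
PS = (0.66801 − 0.30014) / (1 − 0.30014) = 0.36787 / 0.69986 ≈ 0.5256

PS ≈ 0.526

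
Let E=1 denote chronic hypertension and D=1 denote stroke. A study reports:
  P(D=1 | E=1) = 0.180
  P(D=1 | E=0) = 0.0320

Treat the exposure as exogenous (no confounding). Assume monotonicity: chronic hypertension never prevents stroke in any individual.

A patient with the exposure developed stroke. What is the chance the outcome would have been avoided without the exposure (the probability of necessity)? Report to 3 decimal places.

PN ≈ 0.822

Let p₁ = 0.18, p₀ = 0.032.
Under exogeneity and monotonicity, PN = (p₁ − p₀) / p₁.
PN = (0.18 − 0.032) / 0.18 = 0.148 / 0.18 ≈ 0.8222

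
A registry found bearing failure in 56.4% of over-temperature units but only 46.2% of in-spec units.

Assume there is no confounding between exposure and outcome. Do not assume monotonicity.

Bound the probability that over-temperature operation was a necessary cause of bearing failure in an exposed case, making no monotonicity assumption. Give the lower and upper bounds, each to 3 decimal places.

0.181 ≤ PN ≤ 0.954

p₁ = 0.564, p₀ = 0.462.
Under exogeneity alone the bounds on PN are max{0,(p₁−p₀)/p₁} ≤ PN ≤ min{1,(1−p₀)/p₁}.
  lower = (p₁ − p₀)/p₁ = 0.102 / 0.564 ≈ 0.1809
  upper = min{1, (1 − p₀)/p₁} = 0.538 / 0.564 ≈ 0.9539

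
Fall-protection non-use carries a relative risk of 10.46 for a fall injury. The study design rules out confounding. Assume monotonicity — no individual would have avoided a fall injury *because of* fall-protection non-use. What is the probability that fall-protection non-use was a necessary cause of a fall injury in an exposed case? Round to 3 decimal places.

Under exogeneity and monotonicity, PN = (RR − 1) / RR = 1 − 1/RR.
PN = (10.46 − 1) / 10.46 = 9.46 / 10.46 ≈ 0.9044

PN ≈ 0.904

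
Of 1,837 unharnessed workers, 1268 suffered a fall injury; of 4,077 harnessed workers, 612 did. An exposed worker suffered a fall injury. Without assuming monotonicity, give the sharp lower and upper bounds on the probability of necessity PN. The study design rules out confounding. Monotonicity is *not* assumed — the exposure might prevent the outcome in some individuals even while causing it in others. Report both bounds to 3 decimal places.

0.783 ≤ PN ≤ 1.000

p₁ = P(outcome | exposed) = 1268/1837 = 0.69026
p₀ = P(outcome | unexposed) = 612/4077 = 0.15011
Under exogeneity alone the bounds on PN are max{0,(p₁−p₀)/p₁} ≤ PN ≤ min{1,(1−p₀)/p₁}.
  lower = (p₁ − p₀)/p₁ = 0.54015 / 0.69026 ≈ 0.7825
  upper = min{1, (1 − p₀)/p₁} = 0.84989 / 0.69026 ≈ 1.2313 → capped at 1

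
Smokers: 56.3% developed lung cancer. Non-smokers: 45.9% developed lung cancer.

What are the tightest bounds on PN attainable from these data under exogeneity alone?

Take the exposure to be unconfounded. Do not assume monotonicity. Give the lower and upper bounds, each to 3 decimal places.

p₁ = 0.563, p₀ = 0.459.
Under exogeneity alone the bounds on PN are max{0,(p₁−p₀)/p₁} ≤ PN ≤ min{1,(1−p₀)/p₁}.
  lower = (p₁ − p₀)/p₁ = 0.104 / 0.563 ≈ 0.1847
  upper = min{1, (1 − p₀)/p₁} = 0.541 / 0.563 ≈ 0.9609

0.185 ≤ PN ≤ 0.961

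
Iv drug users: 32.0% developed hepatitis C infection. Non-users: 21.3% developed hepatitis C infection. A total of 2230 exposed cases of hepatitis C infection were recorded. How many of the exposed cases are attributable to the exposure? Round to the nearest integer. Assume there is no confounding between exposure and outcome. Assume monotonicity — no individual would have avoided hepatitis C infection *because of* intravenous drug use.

p₁ = 0.32, p₀ = 0.213.
PN = (p₁ − p₀)/p₁ = (0.32 − 0.213) / 0.32 ≈ 0.33438.
Attributable cases ≈ PN × (exposed cases) = 0.33438 × 2230 ≈ 745.66.

about 746 cases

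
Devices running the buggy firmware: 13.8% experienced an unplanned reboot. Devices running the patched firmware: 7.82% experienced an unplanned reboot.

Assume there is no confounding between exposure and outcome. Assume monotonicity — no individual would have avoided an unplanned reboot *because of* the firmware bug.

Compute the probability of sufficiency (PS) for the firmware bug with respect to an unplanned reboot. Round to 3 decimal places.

PS ≈ 0.065

p₁ = 0.138, p₀ = 0.0782.
Under exogeneity and monotonicity, PS = (p₁ − p₀) / (1 − p₀).
PS = (0.138 − 0.0782) / (1 − 0.0782) = 0.0598 / 0.9218 ≈ 0.0649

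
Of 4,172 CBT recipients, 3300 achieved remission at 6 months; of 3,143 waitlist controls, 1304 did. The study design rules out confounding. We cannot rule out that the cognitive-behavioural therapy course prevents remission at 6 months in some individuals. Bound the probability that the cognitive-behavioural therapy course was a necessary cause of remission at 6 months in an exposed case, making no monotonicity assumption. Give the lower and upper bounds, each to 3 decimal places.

p₁ = P(outcome | exposed) = 3300/4172 = 0.79099
p₀ = P(outcome | unexposed) = 1304/3143 = 0.41489
Under exogeneity alone the bounds on PN are max{0,(p₁−p₀)/p₁} ≤ PN ≤ min{1,(1−p₀)/p₁}.
  lower = (p₁ − p₀)/p₁ = 0.3761 / 0.79099 ≈ 0.4755
  upper = min{1, (1 − p₀)/p₁} = 0.58511 / 0.79099 ≈ 0.7397

0.475 ≤ PN ≤ 0.740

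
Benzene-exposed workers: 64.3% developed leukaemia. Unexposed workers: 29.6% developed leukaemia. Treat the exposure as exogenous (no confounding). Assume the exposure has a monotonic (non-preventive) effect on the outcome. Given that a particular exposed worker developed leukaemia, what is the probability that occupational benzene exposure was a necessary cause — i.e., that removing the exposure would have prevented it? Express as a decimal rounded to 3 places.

PN ≈ 0.540

p₁ = 0.643, p₀ = 0.296.
Under exogeneity and monotonicity, PN = (p₁ − p₀) / p₁.
PN = (0.643 − 0.296) / 0.643 = 0.347 / 0.643 ≈ 0.5397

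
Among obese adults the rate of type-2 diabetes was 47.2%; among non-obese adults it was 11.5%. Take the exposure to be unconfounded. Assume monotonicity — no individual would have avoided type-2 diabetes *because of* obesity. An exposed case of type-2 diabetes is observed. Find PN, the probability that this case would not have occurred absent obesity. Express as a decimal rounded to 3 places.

PN ≈ 0.756

p₁ = 0.472, p₀ = 0.115.
Under exogeneity and monotonicity, PN = (p₁ − p₀) / p₁.
PN = (0.472 − 0.115) / 0.472 = 0.357 / 0.472 ≈ 0.7564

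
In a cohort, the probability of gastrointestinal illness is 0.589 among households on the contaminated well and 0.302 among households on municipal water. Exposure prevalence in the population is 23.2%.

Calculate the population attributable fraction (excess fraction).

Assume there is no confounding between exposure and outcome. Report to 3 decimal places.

PAF ≈ 0.181

Let p₁ = 0.589, p₀ = 0.302.
Overall risk P(Y=1) = π·p₁ + (1−π)·p₀ = 0.232×0.589 + 0.768×0.302 = 0.36858.
Under exogeneity, PAF = [P(Y=1) − p₀] / P(Y=1).
PAF = (0.36858 − 0.302) / 0.36858 ≈ 0.1806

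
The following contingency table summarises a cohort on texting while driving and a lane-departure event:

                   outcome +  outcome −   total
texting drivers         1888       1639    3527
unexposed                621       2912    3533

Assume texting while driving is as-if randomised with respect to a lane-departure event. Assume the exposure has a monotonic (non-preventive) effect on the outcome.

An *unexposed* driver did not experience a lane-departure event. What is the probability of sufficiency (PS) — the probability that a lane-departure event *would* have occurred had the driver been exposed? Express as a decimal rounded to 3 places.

p₁ = P(outcome | exposed) = 1888/3527 = 0.5353
p₀ = P(outcome | unexposed) = 621/3533 = 0.17577
Under exogeneity and monotonicity, PS = (p₁ − p₀) / (1 − p₀).
PS = (0.5353 − 0.17577) / (1 − 0.17577) = 0.35953 / 0.82423 ≈ 0.4362

PS ≈ 0.436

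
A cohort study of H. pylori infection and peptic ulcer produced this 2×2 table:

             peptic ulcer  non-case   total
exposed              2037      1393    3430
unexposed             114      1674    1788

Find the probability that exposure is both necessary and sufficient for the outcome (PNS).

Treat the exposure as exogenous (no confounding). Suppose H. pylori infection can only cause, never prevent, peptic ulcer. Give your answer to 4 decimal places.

p₁ = P(outcome | exposed) = 2037/3430 = 0.59388
p₀ = P(outcome | unexposed) = 114/1788 = 0.063758
Under exogeneity and monotonicity, PNS = p₁ − p₀.
PNS = 0.59388 − 0.063758 = 0.53012

PNS ≈ 0.5301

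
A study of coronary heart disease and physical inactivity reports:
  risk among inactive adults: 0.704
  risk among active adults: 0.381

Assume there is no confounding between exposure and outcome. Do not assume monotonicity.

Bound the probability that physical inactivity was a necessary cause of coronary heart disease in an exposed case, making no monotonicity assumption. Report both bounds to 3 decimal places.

0.459 ≤ PN ≤ 0.879

Let p₁ = 0.704, p₀ = 0.381.
Under exogeneity alone the bounds on PN are max{0,(p₁−p₀)/p₁} ≤ PN ≤ min{1,(1−p₀)/p₁}.
  lower = (p₁ − p₀)/p₁ = 0.323 / 0.704 ≈ 0.4588
  upper = min{1, (1 − p₀)/p₁} = 0.619 / 0.704 ≈ 0.8793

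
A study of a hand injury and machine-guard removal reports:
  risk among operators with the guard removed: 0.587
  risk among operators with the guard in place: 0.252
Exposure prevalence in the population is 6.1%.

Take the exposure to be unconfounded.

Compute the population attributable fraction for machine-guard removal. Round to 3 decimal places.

Let p₁ = 0.587, p₀ = 0.252.
Overall risk P(Y=1) = π·p₁ + (1−π)·p₀ = 0.061×0.587 + 0.939×0.252 = 0.27243.
Under exogeneity, PAF = [P(Y=1) − p₀] / P(Y=1).
PAF = (0.27243 − 0.252) / 0.27243 ≈ 0.0750

PAF ≈ 0.075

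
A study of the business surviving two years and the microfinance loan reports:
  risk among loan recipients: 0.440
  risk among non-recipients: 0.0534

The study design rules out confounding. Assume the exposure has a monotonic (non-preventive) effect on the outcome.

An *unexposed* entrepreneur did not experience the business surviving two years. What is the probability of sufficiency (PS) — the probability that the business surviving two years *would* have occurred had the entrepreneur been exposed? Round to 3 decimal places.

PS ≈ 0.408

Let p₁ = 0.44, p₀ = 0.0534.
Under exogeneity and monotonicity, PS = (p₁ − p₀) / (1 − p₀).
PS = (0.44 − 0.0534) / (1 − 0.0534) = 0.3866 / 0.9466 ≈ 0.4084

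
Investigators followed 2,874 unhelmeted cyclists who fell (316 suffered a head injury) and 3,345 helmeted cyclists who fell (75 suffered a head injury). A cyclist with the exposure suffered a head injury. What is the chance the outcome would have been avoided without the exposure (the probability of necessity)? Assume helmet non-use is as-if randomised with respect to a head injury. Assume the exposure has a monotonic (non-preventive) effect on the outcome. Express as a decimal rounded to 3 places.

p₁ = P(outcome | exposed) = 316/2874 = 0.10995
p₀ = P(outcome | unexposed) = 75/3345 = 0.022422
Under exogeneity and monotonicity, PN = (p₁ − p₀) / p₁.
PN = (0.10995 − 0.022422) / 0.10995 = 0.08753 / 0.10995 ≈ 0.7961

PN ≈ 0.796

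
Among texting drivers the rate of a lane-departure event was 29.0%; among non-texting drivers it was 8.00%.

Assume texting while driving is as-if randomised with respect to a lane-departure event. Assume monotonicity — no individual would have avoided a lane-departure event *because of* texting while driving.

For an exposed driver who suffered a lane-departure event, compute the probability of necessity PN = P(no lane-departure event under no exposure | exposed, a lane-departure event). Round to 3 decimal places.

PN ≈ 0.724

p₁ = 0.29, p₀ = 0.08.
Under exogeneity and monotonicity, PN = (p₁ − p₀) / p₁.
PN = (0.29 − 0.08) / 0.29 = 0.21 / 0.29 ≈ 0.7241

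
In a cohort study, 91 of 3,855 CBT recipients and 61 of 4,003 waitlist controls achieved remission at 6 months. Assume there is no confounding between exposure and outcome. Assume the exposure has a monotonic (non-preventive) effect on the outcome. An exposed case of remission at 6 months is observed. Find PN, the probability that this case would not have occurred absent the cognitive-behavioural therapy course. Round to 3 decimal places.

PN ≈ 0.354

p₁ = P(outcome | exposed) = 91/3855 = 0.023606
p₀ = P(outcome | unexposed) = 61/4003 = 0.015239
Under exogeneity and monotonicity, PN = (p₁ − p₀) / p₁.
PN = (0.023606 − 0.015239) / 0.023606 = 0.0083671 / 0.023606 ≈ 0.3545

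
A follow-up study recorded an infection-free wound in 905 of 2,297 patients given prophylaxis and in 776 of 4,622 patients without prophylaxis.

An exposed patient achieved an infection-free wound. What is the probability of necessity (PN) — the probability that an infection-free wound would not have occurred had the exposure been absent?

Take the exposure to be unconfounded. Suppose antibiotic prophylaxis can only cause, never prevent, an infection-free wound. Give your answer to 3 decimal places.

p₁ = P(outcome | exposed) = 905/2297 = 0.39399
p₀ = P(outcome | unexposed) = 776/4622 = 0.16789
Under exogeneity and monotonicity, PN = (p₁ − p₀) / p₁.
PN = (0.39399 − 0.16789) / 0.39399 = 0.2261 / 0.39399 ≈ 0.5739

PN ≈ 0.574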